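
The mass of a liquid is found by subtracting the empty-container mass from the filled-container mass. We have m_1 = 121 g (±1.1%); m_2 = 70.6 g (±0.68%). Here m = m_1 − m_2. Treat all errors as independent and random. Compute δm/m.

0.0281

For a sum/difference, combine absolute errors in quadrature:
  (δm_1)² = 1.77;  (δm_2)² = 0.230
δm = √(2.00) = 1.41 g
m = 50.4 g, so δm/m = 1.41/50.4 = 0.0281.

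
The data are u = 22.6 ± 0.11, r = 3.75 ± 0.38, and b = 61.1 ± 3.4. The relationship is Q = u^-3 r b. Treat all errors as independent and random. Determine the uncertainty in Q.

Each factor contributes (exponent × relative error)² to (δQ/Q)²:
  (-3·δu/u)² = (-3×0.00487)² = 0.000213;  (1·δr/r)² = (1×0.101)² = 0.0103;  (1·δb/b)² = (1×0.0556)² = 0.00310
δQ/Q = √(0.0136) = 0.117
Q = 0.0198, so δQ = 0.117 × 0.0198 = 0.00231.

0.00231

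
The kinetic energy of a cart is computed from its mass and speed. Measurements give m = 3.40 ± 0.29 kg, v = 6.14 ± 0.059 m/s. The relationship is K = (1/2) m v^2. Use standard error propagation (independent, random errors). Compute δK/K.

Since K is a product/quotient, work with relative uncertainties:
  (1·δm/m)² = (1×0.0853)² = 0.00728;  (2·δv/v)² = (2×0.00961)² = 0.000369
δK/K = √(0.00764) = 0.0874

0.0874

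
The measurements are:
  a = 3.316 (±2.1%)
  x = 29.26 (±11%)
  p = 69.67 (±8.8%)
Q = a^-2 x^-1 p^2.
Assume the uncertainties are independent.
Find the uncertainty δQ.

3.19

Relative error in a monomial: (δQ/Q)² = Σ (nᵢ · δxᵢ/xᵢ)².
  (-2·δa/a)² = (-2×0.0210)² = 0.00176;  (-1·δx/x)² = (-1×0.110)² = 0.0121;  (2·δp/p)² = (2×0.0880)² = 0.0310
δQ/Q = √(0.0448) = 0.212
Q = 15.09, so δQ = 0.212 × 15.09 = 3.19.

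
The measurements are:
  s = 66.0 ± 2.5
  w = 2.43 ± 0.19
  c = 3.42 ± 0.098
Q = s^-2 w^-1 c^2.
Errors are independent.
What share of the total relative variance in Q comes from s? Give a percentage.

(δQ/Q)² = (-2·δs/s)² + (-1·δw/w)² + (2·δc/c)²
  s term: (-2×0.0379)² = 0.00574
  w term: (-1×0.0782)² = 0.00611
  c term: (2×0.0287)² = 0.00328
Total = 0.0151. Share from s = 0.00574/0.0151 = 0.379.

37.9%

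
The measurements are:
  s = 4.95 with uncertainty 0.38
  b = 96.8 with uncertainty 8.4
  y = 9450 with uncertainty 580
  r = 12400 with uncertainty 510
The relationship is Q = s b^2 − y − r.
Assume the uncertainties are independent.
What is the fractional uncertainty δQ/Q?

0.360

Let p = s·b^2 = 46400. δp/p = √((1·δs/s)² + (2·δb/b)²) = √(0.00589 + 0.0301) = 0.190, so δp = 8800.
Q = p − y − r: δQ = √(δp² + δy² + δr²) = √(7.75e+07 + 3.36e+05 + 2.6e+05) = 8840
Q = 24500, so δQ/Q = 8840/24500 = 0.360.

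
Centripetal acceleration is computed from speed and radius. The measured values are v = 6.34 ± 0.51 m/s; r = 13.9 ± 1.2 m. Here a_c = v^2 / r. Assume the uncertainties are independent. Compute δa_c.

0.528 m/s^2

Each factor contributes (exponent × relative error)² to (δa_c/a_c)²:
  (2·δv/v)² = (2×0.0804)² = 0.0259;  (-1·δr/r)² = (-1×0.0863)² = 0.00745
δa_c/a_c = √(0.0333) = 0.183
a_c = 2.89 m/s^2, so δa_c = 0.183 × 2.89 = 0.528 m/s^2.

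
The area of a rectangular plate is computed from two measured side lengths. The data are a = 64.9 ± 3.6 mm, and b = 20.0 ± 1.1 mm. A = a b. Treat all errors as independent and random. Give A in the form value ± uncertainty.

Relative error in a monomial: (δA/A)² = Σ (nᵢ · δxᵢ/xᵢ)².
  (1·δa/a)² = (1×0.0555)² = 0.00308;  (1·δb/b)² = (1×0.0550)² = 0.00303
δA/A = √(0.00610) = 0.0781
A = 1300 mm^2, so δA = 0.0781 × 1300 = 101 mm^2.

1300 ± 101 mm^2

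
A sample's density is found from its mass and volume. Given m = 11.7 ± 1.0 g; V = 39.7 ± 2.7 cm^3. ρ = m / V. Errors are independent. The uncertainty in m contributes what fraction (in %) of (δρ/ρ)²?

61.2%

(δρ/ρ)² = (1·δm/m)² + (-1·δV/V)²
  m term: (1×0.0855)² = 0.00731
  V term: (-1×0.0680)² = 0.00463
Total = 0.0119. Share from m = 0.00731/0.0119 = 0.612.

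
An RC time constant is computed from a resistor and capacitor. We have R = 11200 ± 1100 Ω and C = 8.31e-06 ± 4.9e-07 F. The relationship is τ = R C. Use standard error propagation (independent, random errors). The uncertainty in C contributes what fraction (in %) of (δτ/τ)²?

(δτ/τ)² = (1·δR/R)² + (1·δC/C)²
  R term: (1×0.0982)² = 0.00965
  C term: (1×0.0590)² = 0.00348
Total = 0.0131. Share from C = 0.00348/0.0131 = 0.265.

26.5%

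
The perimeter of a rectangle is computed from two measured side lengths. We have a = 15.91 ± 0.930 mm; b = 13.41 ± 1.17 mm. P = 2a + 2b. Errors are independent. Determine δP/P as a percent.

Sums and differences: (δP)² = Σ (cᵢ δxᵢ)².
  (2·δa)² = 3.46;  (2·δb)² = 5.48
δP = √(8.94) = 2.99 mm
P = 58.64 mm, so δP/P = 2.99/58.64 = 0.0510.

5.10%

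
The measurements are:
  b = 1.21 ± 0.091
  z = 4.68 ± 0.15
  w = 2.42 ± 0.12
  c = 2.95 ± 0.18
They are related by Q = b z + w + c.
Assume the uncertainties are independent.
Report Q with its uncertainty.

11.0 ± 0.511

Let p = b·z = 5.66. δp/p = √((1·δb/b)² + (1·δz/z)²) = √(0.00566 + 0.00103) = 0.0818, so δp = 0.463.
Q = p + w + c: δQ = √(δp² + δw² + δc²) = √(0.214 + 0.0144 + 0.0324) = 0.511
Q = 11.0.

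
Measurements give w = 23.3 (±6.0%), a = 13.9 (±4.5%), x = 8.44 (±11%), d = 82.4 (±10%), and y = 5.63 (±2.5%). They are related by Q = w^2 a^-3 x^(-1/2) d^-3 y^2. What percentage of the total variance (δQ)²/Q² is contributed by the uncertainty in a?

(δQ/Q)² = (2·δw/w)² + (-3·δa/a)² + (−½·δx/x)² + (-3·δd/d)² + (2·δy/y)²
  w term: (2×0.0600)² = 0.0144
  a term: (-3×0.0450)² = 0.0182
  x term: (-0.5×0.110)² = 0.00302
  d term: (-3×0.100)² = 0.0900
  y term: (2×0.0250)² = 0.00250
Total = 0.128. Share from a = 0.0182/0.128 = 0.142.

14.2%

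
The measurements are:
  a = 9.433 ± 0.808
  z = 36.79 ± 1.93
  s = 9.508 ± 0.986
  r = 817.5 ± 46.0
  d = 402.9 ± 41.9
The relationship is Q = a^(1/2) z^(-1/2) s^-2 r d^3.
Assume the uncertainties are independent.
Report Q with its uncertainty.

Since Q is a product/quotient, work with relative uncertainties:
  (½·δa/a)² = (0.5×0.0857)² = 0.00183;  (−½·δz/z)² = (-0.5×0.0525)² = 0.000688;  (-2·δs/s)² = (-2×0.104)² = 0.0430;  (1·δr/r)² = (1×0.0563)² = 0.00317;  (3·δd/d)² = (3×0.104)² = 0.0973
δQ/Q = √(0.146) = 0.382
Q = 2.995e+08, so δQ = 0.382 × 2.995e+08 = 1.14e+08.

(2.995 ± 1.14) × 10^8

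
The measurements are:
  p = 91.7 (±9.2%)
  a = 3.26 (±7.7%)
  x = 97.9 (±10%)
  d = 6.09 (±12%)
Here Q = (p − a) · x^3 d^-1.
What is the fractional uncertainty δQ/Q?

Let u = p − a = 88.4. δu = √(δp² + δa²) = √(71.2 + 0.0630) = 8.44, so δu/u = 0.0954.
Q is then a monomial in u, x, d:
δQ/Q = √((δu/u)² + (3·δx/x)² + (-1·δd/d)²) = √(0.00911 + 0.0900 + 0.0144) = 0.337

0.337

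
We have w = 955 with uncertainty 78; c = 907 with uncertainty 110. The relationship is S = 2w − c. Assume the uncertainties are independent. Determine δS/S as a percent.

Each term contributes (cᵢ δxᵢ)² to (δS)²:
  (2·δw)² = 24300;  (δc)² = 12100
δS = √(36400) = 191
S = 1000, so δS/S = 191/1000 = 0.190.

19.0%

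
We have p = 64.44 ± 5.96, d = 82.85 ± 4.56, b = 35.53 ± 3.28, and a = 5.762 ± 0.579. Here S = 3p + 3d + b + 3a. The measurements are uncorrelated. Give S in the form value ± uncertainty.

Sums and differences: (δS)² = Σ (cᵢ δxᵢ)².
  (3·δp)² = 320;  (3·δd)² = 187;  (δb)² = 10.8;  (3·δa)² = 3.02
δS = √(521) = 22.8
S = 494.7.

494.7 ± 22.8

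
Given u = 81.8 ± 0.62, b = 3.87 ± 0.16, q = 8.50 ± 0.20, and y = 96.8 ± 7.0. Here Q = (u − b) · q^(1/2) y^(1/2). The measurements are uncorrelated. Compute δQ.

Let w = u − b = 77.9. δw = √(δu² + δb²) = √(0.384 + 0.0256) = 0.640, so δw/w = 0.00822.
Q is then a monomial in w, q, y:
δQ/Q = √((δw/w)² + (½·δq/q)² + (½·δy/y)²) = √(6.75e-05 + 0.000138 + 0.00131) = 0.0389
Q = 2240, so δQ = 0.0389 × 2240 = 87.0.

87.0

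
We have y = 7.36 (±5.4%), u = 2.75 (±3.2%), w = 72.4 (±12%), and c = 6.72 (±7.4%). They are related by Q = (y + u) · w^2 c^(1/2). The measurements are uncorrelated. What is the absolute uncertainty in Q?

33800

Let h = y + u = 10.1. δh = √(δy² + δu²) = √(0.158 + 0.00774) = 0.407, so δh/h = 0.0403.
Q is then a monomial in h, w, c:
δQ/Q = √((δh/h)² + (2·δw/w)² + (½·δc/c)²) = √(0.00162 + 0.0576 + 0.00137) = 0.246
Q = 1.37e+05, so δQ = 0.246 × 1.37e+05 = 33800.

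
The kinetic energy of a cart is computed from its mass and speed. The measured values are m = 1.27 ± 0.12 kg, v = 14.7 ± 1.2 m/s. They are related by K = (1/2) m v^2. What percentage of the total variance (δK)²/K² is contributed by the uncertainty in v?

(δK/K)² = (1·δm/m)² + (2·δv/v)²
  m term: (1×0.0945)² = 0.00893
  v term: (2×0.0816)² = 0.0267
Total = 0.0356. Share from v = 0.0267/0.0356 = 0.749.

74.9%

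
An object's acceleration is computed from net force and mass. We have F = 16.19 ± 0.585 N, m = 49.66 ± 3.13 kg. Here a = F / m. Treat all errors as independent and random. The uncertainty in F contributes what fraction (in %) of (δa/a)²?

(δa/a)² = (1·δF/F)² + (-1·δm/m)²
  F term: (1×0.0361)² = 0.00131
  m term: (-1×0.0630)² = 0.00397
Total = 0.00528. Share from F = 0.00131/0.00528 = 0.247.

24.7%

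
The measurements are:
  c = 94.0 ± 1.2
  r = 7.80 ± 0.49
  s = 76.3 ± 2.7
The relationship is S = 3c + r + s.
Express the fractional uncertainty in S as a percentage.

Absolute uncertainties add in quadrature for a linear combination:
  (3·δc)² = 13.0;  (δr)² = 0.240;  (δs)² = 7.29
δS = √(20.5) = 4.53
S = 366, so δS/S = 4.53/366 = 0.0124.

1.24%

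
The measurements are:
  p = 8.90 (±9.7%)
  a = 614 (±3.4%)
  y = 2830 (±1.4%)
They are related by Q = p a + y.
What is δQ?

563

Let w = p·a = 5460. δw/w = √((1·δp/p)² + (1·δa/a)²) = √(0.00941 + 0.00116) = 0.103, so δw = 562.
Q = w + y: δQ = √(δw² + δy²) = √(3.15e+05 + 1570) = 563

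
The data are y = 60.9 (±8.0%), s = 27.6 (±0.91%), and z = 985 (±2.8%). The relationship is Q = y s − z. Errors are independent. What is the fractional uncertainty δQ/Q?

Let p = y·s = 1680. δp/p = √((1·δy/y)² + (1·δs/s)²) = √(0.00640 + 8.28e-05) = 0.0805, so δp = 135.
Q = p − z: δQ = √(δp² + δz²) = √(18300 + 761) = 138
Q = 696, so δQ/Q = 138/696 = 0.198.

0.198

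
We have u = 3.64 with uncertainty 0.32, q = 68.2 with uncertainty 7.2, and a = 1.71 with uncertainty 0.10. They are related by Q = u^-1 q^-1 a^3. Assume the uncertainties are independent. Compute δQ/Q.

0.223

Relative error in a monomial: (δQ/Q)² = Σ (nᵢ · δxᵢ/xᵢ)².
  (-1·δu/u)² = (-1×0.0879)² = 0.00773;  (-1·δq/q)² = (-1×0.106)² = 0.0111;  (3·δa/a)² = (3×0.0585)² = 0.0308
δQ/Q = √(0.0497) = 0.223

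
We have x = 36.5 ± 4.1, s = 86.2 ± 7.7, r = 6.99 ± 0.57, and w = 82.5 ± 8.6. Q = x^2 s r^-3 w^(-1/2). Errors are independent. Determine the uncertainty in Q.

12.9

Q is a product of powers, so relative uncertainties combine in quadrature:
  (2·δx/x)² = (2×0.112)² = 0.0505;  (1·δs/s)² = (1×0.0893)² = 0.00798;  (-3·δr/r)² = (-3×0.0815)² = 0.0598;  (−½·δw/w)² = (-0.5×0.104)² = 0.00272
δQ/Q = √(0.121) = 0.348
Q = 37.0, so δQ = 0.348 × 37.0 = 12.9.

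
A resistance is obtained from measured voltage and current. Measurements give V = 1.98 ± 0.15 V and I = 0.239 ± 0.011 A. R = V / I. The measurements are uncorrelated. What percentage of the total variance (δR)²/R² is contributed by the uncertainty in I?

27.0%

(δR/R)² = (1·δV/V)² + (-1·δI/I)²
  V term: (1×0.0758)² = 0.00574
  I term: (-1×0.0460)² = 0.00212
Total = 0.00786. Share from I = 0.00212/0.00786 = 0.270.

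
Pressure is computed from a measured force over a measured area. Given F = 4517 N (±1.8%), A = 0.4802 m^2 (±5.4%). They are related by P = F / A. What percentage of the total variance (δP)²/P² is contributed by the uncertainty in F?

10.0%

(δP/P)² = (1·δF/F)² + (-1·δA/A)²
  F term: (1×0.0180)² = 0.000324
  A term: (-1×0.0540)² = 0.00292
Total = 0.00324. Share from F = 0.000324/0.00324 = 0.100.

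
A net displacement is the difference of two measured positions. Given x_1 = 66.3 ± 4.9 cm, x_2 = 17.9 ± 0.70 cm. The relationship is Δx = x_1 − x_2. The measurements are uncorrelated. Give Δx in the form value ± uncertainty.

48.4 ± 4.95 cm

Sums and differences: (δΔx)² = Σ (cᵢ δxᵢ)².
  (δx_1)² = 24.0;  (δx_2)² = 0.490
δΔx = √(24.5) = 4.95 cm
Δx = 48.4 cm.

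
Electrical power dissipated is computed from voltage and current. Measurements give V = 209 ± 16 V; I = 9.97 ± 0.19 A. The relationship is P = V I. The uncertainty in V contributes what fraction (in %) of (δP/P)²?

94.2%

(δP/P)² = (1·δV/V)² + (1·δI/I)²
  V term: (1×0.0766)² = 0.00586
  I term: (1×0.0191)² = 0.000363
Total = 0.00622. Share from V = 0.00586/0.00622 = 0.942.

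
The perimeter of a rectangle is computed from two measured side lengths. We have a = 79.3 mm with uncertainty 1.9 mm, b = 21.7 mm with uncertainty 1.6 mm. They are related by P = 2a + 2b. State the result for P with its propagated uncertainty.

Absolute uncertainties add in quadrature for a linear combination:
  (2·δa)² = 14.4;  (2·δb)² = 10.2
δP = √(24.7) = 4.97 mm
P = 202 mm.

202 ± 4.97 mm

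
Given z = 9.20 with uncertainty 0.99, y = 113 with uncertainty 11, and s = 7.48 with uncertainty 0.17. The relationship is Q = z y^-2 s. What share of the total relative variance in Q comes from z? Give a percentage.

(δQ/Q)² = (1·δz/z)² + (-2·δy/y)² + (1·δs/s)²
  z term: (1×0.108)² = 0.0116
  y term: (-2×0.0973)² = 0.0379
  s term: (1×0.0227)² = 0.000517
Total = 0.0500. Share from z = 0.0116/0.0500 = 0.232.

23.2%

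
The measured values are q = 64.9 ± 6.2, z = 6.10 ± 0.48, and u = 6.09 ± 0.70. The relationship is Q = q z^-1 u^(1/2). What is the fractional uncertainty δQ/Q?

0.136

Products/powers → add relative errors in quadrature, weighted by exponent:
  (1·δq/q)² = (1×0.0955)² = 0.00913;  (-1·δz/z)² = (-1×0.0787)² = 0.00619;  (½·δu/u)² = (0.5×0.115)² = 0.00330
δQ/Q = √(0.0186) = 0.136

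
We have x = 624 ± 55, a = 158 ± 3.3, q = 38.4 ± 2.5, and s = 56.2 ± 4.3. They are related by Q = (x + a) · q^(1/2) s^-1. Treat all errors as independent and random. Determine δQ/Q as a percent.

Let u = x + a = 782. δu = √(δx² + δa²) = √(3020 + 10.9) = 55.1, so δu/u = 0.0705.
Q is then a monomial in u, q, s:
δQ/Q = √((δu/u)² + (½·δq/q)² + (-1·δs/s)²) = √(0.00496 + 0.00106 + 0.00585) = 0.109

10.9%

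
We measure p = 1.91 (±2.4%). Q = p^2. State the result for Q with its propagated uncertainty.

3.65 ± 0.175

Q ∝ p^2, so δQ/Q = |2| · δp/p = 2 × 0.0240 = 0.0480.
Q = 3.65, so δQ = 0.0480 × 3.65 = 0.175.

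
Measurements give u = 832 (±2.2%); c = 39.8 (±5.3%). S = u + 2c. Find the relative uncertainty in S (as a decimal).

0.0206

Absolute uncertainties add in quadrature for a linear combination:
  (δu)² = 335;  (2·δc)² = 17.8
δS = √(353) = 18.8
S = 912, so δS/S = 18.8/912 = 0.0206.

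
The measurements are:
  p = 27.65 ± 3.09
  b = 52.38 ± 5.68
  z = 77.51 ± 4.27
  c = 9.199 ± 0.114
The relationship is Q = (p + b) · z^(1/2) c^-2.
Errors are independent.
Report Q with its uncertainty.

Let u = p + b = 80.03. δu = √(δp² + δb²) = √(9.55 + 32.3) = 6.47, so δu/u = 0.0808.
Q is then a monomial in u, z, c:
δQ/Q = √((δu/u)² + (½·δz/z)² + (-2·δc/c)²) = √(0.00653 + 0.000759 + 0.000614) = 0.0889
Q = 8.326, so δQ = 0.0889 × 8.326 = 0.740.

8.326 ± 0.740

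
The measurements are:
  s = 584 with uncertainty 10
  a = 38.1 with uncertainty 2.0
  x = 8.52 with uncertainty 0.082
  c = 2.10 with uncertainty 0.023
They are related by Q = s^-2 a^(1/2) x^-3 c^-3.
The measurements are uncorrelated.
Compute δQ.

1.94e-10

Relative error in a monomial: (δQ/Q)² = Σ (nᵢ · δxᵢ/xᵢ)².
  (-2·δs/s)² = (-2×0.0171)² = 0.00117;  (½·δa/a)² = (0.5×0.0525)² = 0.000689;  (-3·δx/x)² = (-3×0.00962)² = 0.000834;  (-3·δc/c)² = (-3×0.0110)² = 0.00108
δQ/Q = √(0.00377) = 0.0614
Q = 3.16e-09, so δQ = 0.0614 × 3.16e-09 = 1.94e-10.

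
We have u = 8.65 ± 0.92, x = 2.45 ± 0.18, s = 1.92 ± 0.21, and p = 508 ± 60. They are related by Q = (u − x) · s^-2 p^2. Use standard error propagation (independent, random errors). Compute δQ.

1.54e+05

Let w = u − x = 6.20. δw = √(δu² + δx²) = √(0.846 + 0.0324) = 0.937, so δw/w = 0.151.
Q is then a monomial in w, s, p:
δQ/Q = √((δw/w)² + (-2·δs/s)² + (2·δp/p)²) = √(0.0229 + 0.0479 + 0.0558) = 0.356
Q = 4.34e+05, so δQ = 0.356 × 4.34e+05 = 1.54e+05.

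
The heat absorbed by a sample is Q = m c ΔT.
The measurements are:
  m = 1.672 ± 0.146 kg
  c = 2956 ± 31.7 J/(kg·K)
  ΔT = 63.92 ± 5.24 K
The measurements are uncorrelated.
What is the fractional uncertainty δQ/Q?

0.120

For a monomial Q ∝ m, c, ΔT, fractional errors add in quadrature:
  (1·δm/m)² = (1×0.0873)² = 0.00762;  (1·δc/c)² = (1×0.0107)² = 0.000115;  (1·δΔT/ΔT)² = (1×0.0820)² = 0.00672
δQ/Q = √(0.0145) = 0.120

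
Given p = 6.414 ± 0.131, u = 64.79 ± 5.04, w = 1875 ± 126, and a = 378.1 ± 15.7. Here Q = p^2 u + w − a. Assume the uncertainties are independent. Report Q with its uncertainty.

4162 ± 266

Let h = p^2·u = 2665. δh/h = √((2·δp/p)² + (1·δu/u)²) = √(0.00167 + 0.00605) = 0.0879, so δh = 234.
Q = h + w − a: δQ = √(δh² + δw² + δa²) = √(54800 + 15900 + 246) = 266
Q = 4162.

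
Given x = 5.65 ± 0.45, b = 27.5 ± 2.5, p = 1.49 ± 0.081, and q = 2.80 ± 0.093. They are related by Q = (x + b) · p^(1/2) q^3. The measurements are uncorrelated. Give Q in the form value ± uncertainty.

Let u = x + b = 33.1. δu = √(δx² + δb²) = √(0.203 + 6.25) = 2.54, so δu/u = 0.0766.
Q is then a monomial in u, p, q:
δQ/Q = √((δu/u)² + (½·δp/p)² + (3·δq/q)²) = √(0.00587 + 0.000739 + 0.00993) = 0.129
Q = 888, so δQ = 0.129 × 888 = 114.

888 ± 114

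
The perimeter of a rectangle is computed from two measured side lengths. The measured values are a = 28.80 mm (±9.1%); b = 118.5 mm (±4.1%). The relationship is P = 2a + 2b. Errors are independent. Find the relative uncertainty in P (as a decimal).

For a sum/difference, combine absolute errors in quadrature:
  (2·δa)² = 27.5;  (2·δb)² = 94.4
δP = √(122) = 11.0 mm
P = 294.6 mm, so δP/P = 11.0/294.6 = 0.0375.

0.0375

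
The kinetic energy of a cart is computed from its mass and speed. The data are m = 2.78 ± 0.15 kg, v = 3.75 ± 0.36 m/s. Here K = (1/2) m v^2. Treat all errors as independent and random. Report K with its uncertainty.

19.5 ± 3.90 J

Each factor contributes (exponent × relative error)² to (δK/K)²:
  (1·δm/m)² = (1×0.0540)² = 0.00291;  (2·δv/v)² = (2×0.0960)² = 0.0369
δK/K = √(0.0398) = 0.199
K = 19.5 J, so δK = 0.199 × 19.5 = 3.90 J.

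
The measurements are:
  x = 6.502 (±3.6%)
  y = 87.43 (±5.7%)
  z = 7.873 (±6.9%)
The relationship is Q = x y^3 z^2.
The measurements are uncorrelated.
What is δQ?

Each factor contributes (exponent × relative error)² to (δQ/Q)²:
  (1·δx/x)² = (1×0.0360)² = 0.00130;  (3·δy/y)² = (3×0.0570)² = 0.0292;  (2·δz/z)² = (2×0.0690)² = 0.0190
δQ/Q = √(0.0496) = 0.223
Q = 2.693e+08, so δQ = 0.223 × 2.693e+08 = 6e+07.

6e+07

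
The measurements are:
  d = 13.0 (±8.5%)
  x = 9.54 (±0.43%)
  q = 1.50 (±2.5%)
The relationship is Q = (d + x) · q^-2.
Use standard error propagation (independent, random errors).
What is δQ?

0.702

Let u = d + x = 22.5. δu = √(δd² + δx²) = √(1.22 + 0.00168) = 1.11, so δu/u = 0.0491.
Q is then a monomial in u, q:
δQ/Q = √((δu/u)² + (-2·δq/q)²) = √(0.00241 + 0.00250) = 0.0700
Q = 10.0, so δQ = 0.0700 × 10.0 = 0.702.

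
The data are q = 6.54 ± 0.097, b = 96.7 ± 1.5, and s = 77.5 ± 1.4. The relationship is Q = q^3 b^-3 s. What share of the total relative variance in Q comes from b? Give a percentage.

(δQ/Q)² = (3·δq/q)² + (-3·δb/b)² + (1·δs/s)²
  q term: (3×0.0148)² = 0.00198
  b term: (-3×0.0155)² = 0.00217
  s term: (1×0.0181)² = 0.000326
Total = 0.00447. Share from b = 0.00217/0.00447 = 0.484.

48.4%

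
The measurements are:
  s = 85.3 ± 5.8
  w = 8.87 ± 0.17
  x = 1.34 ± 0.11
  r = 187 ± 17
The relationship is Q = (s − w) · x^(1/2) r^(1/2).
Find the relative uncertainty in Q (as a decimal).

Let u = s − w = 76.4. δu = √(δs² + δw²) = √(33.6 + 0.0289) = 5.80, so δu/u = 0.0759.
Q is then a monomial in u, x, r:
δQ/Q = √((δu/u)² + (½·δx/x)² + (½·δr/r)²) = √(0.00576 + 0.00168 + 0.00207) = 0.0975

0.0975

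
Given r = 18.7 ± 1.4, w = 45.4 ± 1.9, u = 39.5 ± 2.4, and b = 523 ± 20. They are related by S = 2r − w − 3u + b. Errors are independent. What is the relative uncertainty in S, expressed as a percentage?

S is a linear combination, so absolute uncertainties add in quadrature:
  (2·δr)² = 7.84;  (δw)² = 3.61;  (3·δu)² = 51.8;  (δb)² = 400
δS = √(463) = 21.5
S = 396, so δS/S = 21.5/396 = 0.0543.

5.43%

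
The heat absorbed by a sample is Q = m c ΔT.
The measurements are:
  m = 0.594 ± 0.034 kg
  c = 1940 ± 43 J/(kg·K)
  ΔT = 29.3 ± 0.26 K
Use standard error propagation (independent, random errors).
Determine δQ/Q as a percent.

Products/powers → add relative errors in quadrature, weighted by exponent:
  (1·δm/m)² = (1×0.0572)² = 0.00328;  (1·δc/c)² = (1×0.0222)² = 0.000491;  (1·δΔT/ΔT)² = (1×0.00887)² = 7.87e-05
δQ/Q = √(0.00385) = 0.0620

6.20%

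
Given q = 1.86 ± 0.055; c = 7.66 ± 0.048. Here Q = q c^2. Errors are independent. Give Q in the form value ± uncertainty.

109 ± 3.51

Products/powers → add relative errors in quadrature, weighted by exponent:
  (1·δq/q)² = (1×0.0296)² = 0.000874;  (2·δc/c)² = (2×0.00627)² = 0.000157
δQ/Q = √(0.00103) = 0.0321
Q = 109, so δQ = 0.0321 × 109 = 3.51.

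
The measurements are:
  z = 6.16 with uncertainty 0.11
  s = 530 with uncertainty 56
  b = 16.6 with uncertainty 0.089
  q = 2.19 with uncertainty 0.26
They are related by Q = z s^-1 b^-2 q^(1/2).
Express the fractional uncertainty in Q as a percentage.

12.3%

For a monomial Q ∝ z, s^-1, b^-2, q^(1/2), fractional errors add in quadrature:
  (1·δz/z)² = (1×0.0179)² = 0.000319;  (-1·δs/s)² = (-1×0.106)² = 0.0112;  (-2·δb/b)² = (-2×0.00536)² = 0.000115;  (½·δq/q)² = (0.5×0.119)² = 0.00352
δQ/Q = √(0.0151) = 0.123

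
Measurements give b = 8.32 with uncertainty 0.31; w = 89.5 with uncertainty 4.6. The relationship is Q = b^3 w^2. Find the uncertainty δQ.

7.01e+05

Since Q is a product/quotient, work with relative uncertainties:
  (3·δb/b)² = (3×0.0373)² = 0.0125;  (2·δw/w)² = (2×0.0514)² = 0.0106
δQ/Q = √(0.0231) = 0.152
Q = 4.61e+06, so δQ = 0.152 × 4.61e+06 = 7.01e+05.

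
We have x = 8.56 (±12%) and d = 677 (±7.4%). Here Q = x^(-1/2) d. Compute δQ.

22.0

Relative error in a monomial: (δQ/Q)² = Σ (nᵢ · δxᵢ/xᵢ)².
  (−½·δx/x)² = (-0.5×0.120)² = 0.00360;  (1·δd/d)² = (1×0.0740)² = 0.00548
δQ/Q = √(0.00908) = 0.0953
Q = 231, so δQ = 0.0953 × 231 = 22.0.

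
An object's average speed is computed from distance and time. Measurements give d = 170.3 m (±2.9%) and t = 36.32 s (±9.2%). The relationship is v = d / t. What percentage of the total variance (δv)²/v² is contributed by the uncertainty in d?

(δv/v)² = (1·δd/d)² + (-1·δt/t)²
  d term: (1×0.0290)² = 0.000841
  t term: (-1×0.0920)² = 0.00846
Total = 0.00930. Share from d = 0.000841/0.00930 = 0.0904.

9.04%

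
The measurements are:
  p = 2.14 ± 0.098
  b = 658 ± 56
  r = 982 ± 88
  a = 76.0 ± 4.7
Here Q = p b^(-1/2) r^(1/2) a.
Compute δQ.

Q is a product of powers, so relative uncertainties combine in quadrature:
  (1·δp/p)² = (1×0.0458)² = 0.00210;  (−½·δb/b)² = (-0.5×0.0851)² = 0.00181;  (½·δr/r)² = (0.5×0.0896)² = 0.00201;  (1·δa/a)² = (1×0.0618)² = 0.00382
δQ/Q = √(0.00974) = 0.0987
Q = 199, so δQ = 0.0987 × 199 = 19.6.

19.6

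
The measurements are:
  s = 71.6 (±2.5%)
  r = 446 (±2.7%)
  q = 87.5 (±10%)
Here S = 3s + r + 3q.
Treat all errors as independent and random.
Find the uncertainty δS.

For a sum/difference, combine absolute errors in quadrature:
  (3·δs)² = 28.8;  (δr)² = 145;  (3·δq)² = 689
δS = √(863) = 29.4

29.4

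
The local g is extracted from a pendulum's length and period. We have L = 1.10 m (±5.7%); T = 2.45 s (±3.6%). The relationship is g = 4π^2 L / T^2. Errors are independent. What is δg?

Products/powers → add relative errors in quadrature, weighted by exponent:
  (1·δL/L)² = (1×0.0570)² = 0.00325;  (-2·δT/T)² = (-2×0.0360)² = 0.00518
δg/g = √(0.00843) = 0.0918
g = 7.23 m/s^2, so δg = 0.0918 × 7.23 = 0.664 m/s^2.

0.664 m/s^2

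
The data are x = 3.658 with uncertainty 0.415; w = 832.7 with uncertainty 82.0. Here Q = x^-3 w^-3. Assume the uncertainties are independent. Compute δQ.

Since Q is a product/quotient, work with relative uncertainties:
  (-3·δx/x)² = (-3×0.113)² = 0.116;  (-3·δw/w)² = (-3×0.0985)² = 0.0873
δQ/Q = √(0.203) = 0.451
Q = 3.538e-11, so δQ = 0.451 × 3.538e-11 = 1.59e-11.

1.59e-11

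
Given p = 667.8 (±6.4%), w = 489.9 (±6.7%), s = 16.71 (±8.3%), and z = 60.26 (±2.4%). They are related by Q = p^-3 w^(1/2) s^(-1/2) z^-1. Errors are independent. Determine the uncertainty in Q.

6.06e-11

Products/powers → add relative errors in quadrature, weighted by exponent:
  (-3·δp/p)² = (-3×0.0640)² = 0.0369;  (½·δw/w)² = (0.5×0.0670)² = 0.00112;  (−½·δs/s)² = (-0.5×0.0830)² = 0.00172;  (-1·δz/z)² = (-1×0.0240)² = 0.000576
δQ/Q = √(0.0403) = 0.201
Q = 3.017e-10, so δQ = 0.201 × 3.017e-10 = 6.06e-11.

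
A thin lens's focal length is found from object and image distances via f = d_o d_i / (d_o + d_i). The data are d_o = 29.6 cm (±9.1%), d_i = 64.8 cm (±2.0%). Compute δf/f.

∂f/∂d_o = (d_i/(d_o+d_i))² = 0.471;  ∂f/∂d_i = (d_o/(d_o+d_i))² = 0.0983
δf = √((∂f/∂d_o · δd_o)² + (∂f/∂d_i · δd_i)²) = √(1.61 + 0.0162) = 1.28 cm
f = 20.3 cm, so δf/f = 1.28/20.3 = 0.0628.

0.0628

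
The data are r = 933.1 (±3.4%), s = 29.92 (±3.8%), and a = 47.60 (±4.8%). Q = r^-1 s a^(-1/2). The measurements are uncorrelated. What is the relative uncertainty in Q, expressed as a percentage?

5.64%

Each factor contributes (exponent × relative error)² to (δQ/Q)²:
  (-1·δr/r)² = (-1×0.0340)² = 0.00116;  (1·δs/s)² = (1×0.0380)² = 0.00144;  (−½·δa/a)² = (-0.5×0.0480)² = 0.000576
δQ/Q = √(0.00318) = 0.0564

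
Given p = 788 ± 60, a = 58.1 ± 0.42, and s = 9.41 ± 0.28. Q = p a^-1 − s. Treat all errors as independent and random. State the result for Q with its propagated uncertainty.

Let w = p·a^-1 = 13.6. δw/w = √((1·δp/p)² + (-1·δa/a)²) = √(0.00580 + 5.23e-05) = 0.0765, so δw = 1.04.
Q = w − s: δQ = √(δw² + δs²) = √(1.08 + 0.0784) = 1.07
Q = 4.15.

4.15 ± 1.07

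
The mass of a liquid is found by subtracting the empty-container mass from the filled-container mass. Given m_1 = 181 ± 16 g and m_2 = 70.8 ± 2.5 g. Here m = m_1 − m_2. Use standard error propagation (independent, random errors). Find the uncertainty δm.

16.2 g

Absolute uncertainties add in quadrature for a linear combination:
  (δm_1)² = 256;  (δm_2)² = 6.25
δm = √(262) = 16.2 g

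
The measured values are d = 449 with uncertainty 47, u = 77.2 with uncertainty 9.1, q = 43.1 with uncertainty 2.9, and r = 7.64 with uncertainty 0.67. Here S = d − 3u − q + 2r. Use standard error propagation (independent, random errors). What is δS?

Sums and differences: (δS)² = Σ (cᵢ δxᵢ)².
  (δd)² = 2210;  (3·δu)² = 745;  (δq)² = 8.41;  (2·δr)² = 1.80
δS = √(2960) = 54.4

54.4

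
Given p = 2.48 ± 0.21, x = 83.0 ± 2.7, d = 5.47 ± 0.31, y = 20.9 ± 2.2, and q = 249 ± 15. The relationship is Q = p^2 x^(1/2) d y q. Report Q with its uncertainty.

Relative error in a monomial: (δQ/Q)² = Σ (nᵢ · δxᵢ/xᵢ)².
  (2·δp/p)² = (2×0.0847)² = 0.0287;  (½·δx/x)² = (0.5×0.0325)² = 0.000265;  (1·δd/d)² = (1×0.0567)² = 0.00321;  (1·δy/y)² = (1×0.105)² = 0.0111;  (1·δq/q)² = (1×0.0602)² = 0.00363
δQ/Q = √(0.0469) = 0.216
Q = 1.6e+06, so δQ = 0.216 × 1.6e+06 = 3.45e+05.

(1.60 ± 0.345) × 10^6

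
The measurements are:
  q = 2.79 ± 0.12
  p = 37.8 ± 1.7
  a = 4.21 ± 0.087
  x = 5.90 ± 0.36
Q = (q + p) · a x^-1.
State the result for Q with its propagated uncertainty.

Let u = q + p = 40.6. δu = √(δq² + δp²) = √(0.0144 + 2.89) = 1.70, so δu/u = 0.0420.
Q is then a monomial in u, a, x:
δQ/Q = √((δu/u)² + (1·δa/a)² + (-1·δx/x)²) = √(0.00176 + 0.000427 + 0.00372) = 0.0769
Q = 29.0, so δQ = 0.0769 × 29.0 = 2.23.

29.0 ± 2.23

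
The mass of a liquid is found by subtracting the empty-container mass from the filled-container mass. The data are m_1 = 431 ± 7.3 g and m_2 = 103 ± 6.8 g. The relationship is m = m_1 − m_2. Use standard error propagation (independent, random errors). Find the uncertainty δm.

Absolute uncertainties add in quadrature for a linear combination:
  (δm_1)² = 53.3;  (δm_2)² = 46.2
δm = √(99.5) = 9.98 g

9.98 g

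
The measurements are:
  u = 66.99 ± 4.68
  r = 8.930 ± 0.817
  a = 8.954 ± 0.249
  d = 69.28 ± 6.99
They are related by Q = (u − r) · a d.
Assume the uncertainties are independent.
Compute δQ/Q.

0.133

Let w = u − r = 58.06. δw = √(δu² + δr²) = √(21.9 + 0.667) = 4.75, so δw/w = 0.0818.
Q is then a monomial in w, a, d:
δQ/Q = √((δw/w)² + (1·δa/a)² + (1·δd/d)²) = √(0.00670 + 0.000773 + 0.0102) = 0.133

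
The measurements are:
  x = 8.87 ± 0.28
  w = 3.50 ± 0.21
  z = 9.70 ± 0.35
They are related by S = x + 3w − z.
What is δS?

0.773

For a sum/difference, combine absolute errors in quadrature:
  (δx)² = 0.0784;  (3·δw)² = 0.397;  (δz)² = 0.122
δS = √(0.598) = 0.773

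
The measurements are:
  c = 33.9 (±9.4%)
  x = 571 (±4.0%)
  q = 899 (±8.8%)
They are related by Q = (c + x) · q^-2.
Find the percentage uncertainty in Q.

18.0%

Let u = c + x = 605. δu = √(δc² + δx²) = √(10.2 + 522) = 23.1, so δu/u = 0.0381.
Q is then a monomial in u, q:
δQ/Q = √((δu/u)² + (-2·δq/q)²) = √(0.00145 + 0.0310) = 0.180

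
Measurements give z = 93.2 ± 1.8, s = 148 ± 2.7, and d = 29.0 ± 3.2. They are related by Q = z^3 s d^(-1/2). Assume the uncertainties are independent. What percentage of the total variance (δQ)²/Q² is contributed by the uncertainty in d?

45.2%

(δQ/Q)² = (3·δz/z)² + (1·δs/s)² + (−½·δd/d)²
  z term: (3×0.0193)² = 0.00336
  s term: (1×0.0182)² = 0.000333
  d term: (-0.5×0.110)² = 0.00304
Total = 0.00673. Share from d = 0.00304/0.00673 = 0.452.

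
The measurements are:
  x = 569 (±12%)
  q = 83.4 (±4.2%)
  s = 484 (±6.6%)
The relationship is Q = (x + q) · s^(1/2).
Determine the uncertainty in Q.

1580

Let u = x + q = 652. δu = √(δx² + δq²) = √(4660 + 12.3) = 68.4, so δu/u = 0.105.
Q is then a monomial in u, s:
δQ/Q = √((δu/u)² + (½·δs/s)²) = √(0.0110 + 0.00109) = 0.110
Q = 14400, so δQ = 0.110 × 14400 = 1580.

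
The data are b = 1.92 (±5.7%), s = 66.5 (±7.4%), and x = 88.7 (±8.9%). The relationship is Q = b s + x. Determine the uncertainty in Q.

14.3

Let p = b·s = 128. δp/p = √((1·δb/b)² + (1·δs/s)²) = √(0.00325 + 0.00548) = 0.0934, so δp = 11.9.
Q = p + x: δQ = √(δp² + δx²) = √(142 + 62.3) = 14.3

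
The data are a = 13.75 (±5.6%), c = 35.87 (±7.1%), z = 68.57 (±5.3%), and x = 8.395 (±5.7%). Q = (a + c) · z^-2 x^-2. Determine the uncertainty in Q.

Let u = a + c = 49.62. δu = √(δa² + δc²) = √(0.593 + 6.49) = 2.66, so δu/u = 0.0536.
Q is then a monomial in u, z, x:
δQ/Q = √((δu/u)² + (-2·δz/z)² + (-2·δx/x)²) = √(0.00288 + 0.0112 + 0.0130) = 0.165
Q = 0.0001497, so δQ = 0.165 × 0.0001497 = 2.47e-05.

2.47e-05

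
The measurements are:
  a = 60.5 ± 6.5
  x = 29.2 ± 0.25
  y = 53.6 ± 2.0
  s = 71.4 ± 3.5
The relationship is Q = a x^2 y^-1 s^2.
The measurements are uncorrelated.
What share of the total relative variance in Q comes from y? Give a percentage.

6.10%

(δQ/Q)² = (1·δa/a)² + (2·δx/x)² + (-1·δy/y)² + (2·δs/s)²
  a term: (1×0.107)² = 0.0115
  x term: (2×0.00856)² = 0.000293
  y term: (-1×0.0373)² = 0.00139
  s term: (2×0.0490)² = 0.00961
Total = 0.0228. Share from y = 0.00139/0.0228 = 0.0610.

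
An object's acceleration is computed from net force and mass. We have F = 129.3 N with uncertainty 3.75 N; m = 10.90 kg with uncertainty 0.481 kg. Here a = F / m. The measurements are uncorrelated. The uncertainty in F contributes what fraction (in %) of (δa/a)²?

30.2%

(δa/a)² = (1·δF/F)² + (-1·δm/m)²
  F term: (1×0.0290)² = 0.000841
  m term: (-1×0.0441)² = 0.00195
Total = 0.00279. Share from F = 0.000841/0.00279 = 0.302.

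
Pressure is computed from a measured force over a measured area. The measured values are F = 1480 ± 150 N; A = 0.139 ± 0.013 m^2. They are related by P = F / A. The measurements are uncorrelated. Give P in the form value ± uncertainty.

Each factor contributes (exponent × relative error)² to (δP/P)²:
  (1·δF/F)² = (1×0.101)² = 0.0103;  (-1·δA/A)² = (-1×0.0935)² = 0.00875
δP/P = √(0.0190) = 0.138
P = 10600 Pa, so δP = 0.138 × 10600 = 1470 Pa.

10600 ± 1470 Pa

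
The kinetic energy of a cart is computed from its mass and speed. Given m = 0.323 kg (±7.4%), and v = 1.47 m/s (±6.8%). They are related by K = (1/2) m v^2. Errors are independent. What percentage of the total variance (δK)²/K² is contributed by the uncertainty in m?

22.8%

(δK/K)² = (1·δm/m)² + (2·δv/v)²
  m term: (1×0.0740)² = 0.00548
  v term: (2×0.0680)² = 0.0185
Total = 0.0240. Share from m = 0.00548/0.0240 = 0.228.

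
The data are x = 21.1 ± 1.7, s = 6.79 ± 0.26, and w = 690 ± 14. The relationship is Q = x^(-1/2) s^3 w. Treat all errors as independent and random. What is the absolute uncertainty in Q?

5800

For a monomial Q ∝ x^(-1/2), s^3, w, fractional errors add in quadrature:
  (−½·δx/x)² = (-0.5×0.0806)² = 0.00162;  (3·δs/s)² = (3×0.0383)² = 0.0132;  (1·δw/w)² = (1×0.0203)² = 0.000412
δQ/Q = √(0.0152) = 0.123
Q = 47000, so δQ = 0.123 × 47000 = 5800.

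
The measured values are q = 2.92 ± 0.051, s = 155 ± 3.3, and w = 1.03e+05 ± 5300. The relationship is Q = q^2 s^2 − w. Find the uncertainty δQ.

Let p = q^2·s^2 = 2.05e+05. δp/p = √((2·δq/q)² + (2·δs/s)²) = √(0.00122 + 0.00181) = 0.0551, so δp = 11300.
Q = p − w: δQ = √(δp² + δw²) = √(1.27e+08 + 2.81e+07) = 12500

12500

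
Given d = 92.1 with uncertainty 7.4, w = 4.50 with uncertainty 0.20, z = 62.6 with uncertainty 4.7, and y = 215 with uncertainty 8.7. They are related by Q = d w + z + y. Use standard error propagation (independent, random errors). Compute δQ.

Let p = d·w = 414. δp/p = √((1·δd/d)² + (1·δw/w)²) = √(0.00646 + 0.00198) = 0.0918, so δp = 38.1.
Q = p + z + y: δQ = √(δp² + δz² + δy²) = √(1450 + 22.1 + 75.7) = 39.3

39.3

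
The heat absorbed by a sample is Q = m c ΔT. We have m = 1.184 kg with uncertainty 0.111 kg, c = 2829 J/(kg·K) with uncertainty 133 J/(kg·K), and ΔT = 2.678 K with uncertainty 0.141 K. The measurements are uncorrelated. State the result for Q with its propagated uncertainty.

8970 ± 1050 J

Each factor contributes (exponent × relative error)² to (δQ/Q)²:
  (1·δm/m)² = (1×0.0938)² = 0.00879;  (1·δc/c)² = (1×0.0470)² = 0.00221;  (1·δΔT/ΔT)² = (1×0.0527)² = 0.00277
δQ/Q = √(0.0138) = 0.117
Q = 8970 J, so δQ = 0.117 × 8970 = 1050 J.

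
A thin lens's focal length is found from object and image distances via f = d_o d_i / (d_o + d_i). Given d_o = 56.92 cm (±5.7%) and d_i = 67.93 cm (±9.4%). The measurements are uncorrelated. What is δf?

∂f/∂d_o = (d_i/(d_o+d_i))² = 0.296;  ∂f/∂d_i = (d_o/(d_o+d_i))² = 0.208
δf = √((∂f/∂d_o · δd_o)² + (∂f/∂d_i · δd_i)²) = √(0.923 + 1.76) = 1.64 cm

1.64 cm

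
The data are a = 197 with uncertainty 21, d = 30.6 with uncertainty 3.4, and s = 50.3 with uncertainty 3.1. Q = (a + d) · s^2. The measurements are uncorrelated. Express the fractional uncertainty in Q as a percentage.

Let u = a + d = 228. δu = √(δa² + δd²) = √(441 + 11.6) = 21.3, so δu/u = 0.0935.
Q is then a monomial in u, s:
δQ/Q = √((δu/u)² + (2·δs/s)²) = √(0.00874 + 0.0152) = 0.155

15.5%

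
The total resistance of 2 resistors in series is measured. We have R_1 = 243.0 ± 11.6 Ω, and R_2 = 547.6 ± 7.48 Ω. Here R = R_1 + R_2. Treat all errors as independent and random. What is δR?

Sums and differences: (δR)² = Σ (cᵢ δxᵢ)².
  (δR_1)² = 135;  (δR_2)² = 56.0
δR = √(191) = 13.8 Ω

13.8 Ω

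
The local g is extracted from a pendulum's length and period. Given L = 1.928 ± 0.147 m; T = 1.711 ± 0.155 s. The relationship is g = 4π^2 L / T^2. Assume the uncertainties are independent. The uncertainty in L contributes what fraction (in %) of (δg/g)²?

15.0%

(δg/g)² = (1·δL/L)² + (-2·δT/T)²
  L term: (1×0.0762)² = 0.00581
  T term: (-2×0.0906)² = 0.0328
Total = 0.0386. Share from L = 0.00581/0.0386 = 0.150.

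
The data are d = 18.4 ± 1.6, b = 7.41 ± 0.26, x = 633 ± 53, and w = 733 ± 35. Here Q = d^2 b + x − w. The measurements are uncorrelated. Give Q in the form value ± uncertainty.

2410 ± 450

Let p = d^2·b = 2510. δp/p = √((2·δd/d)² + (1·δb/b)²) = √(0.0302 + 0.00123) = 0.177, so δp = 445.
Q = p + x − w: δQ = √(δp² + δx² + δw²) = √(1.98e+05 + 2810 + 1220) = 450
Q = 2410.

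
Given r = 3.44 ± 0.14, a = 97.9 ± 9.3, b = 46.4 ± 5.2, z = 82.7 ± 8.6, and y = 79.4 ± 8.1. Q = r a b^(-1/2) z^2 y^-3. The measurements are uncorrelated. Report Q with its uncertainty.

0.676 ± 0.262

Each factor contributes (exponent × relative error)² to (δQ/Q)²:
  (1·δr/r)² = (1×0.0407)² = 0.00166;  (1·δa/a)² = (1×0.0950)² = 0.00902;  (−½·δb/b)² = (-0.5×0.112)² = 0.00314;  (2·δz/z)² = (2×0.104)² = 0.0433;  (-3·δy/y)² = (-3×0.102)² = 0.0937
δQ/Q = √(0.151) = 0.388
Q = 0.676, so δQ = 0.388 × 0.676 = 0.262.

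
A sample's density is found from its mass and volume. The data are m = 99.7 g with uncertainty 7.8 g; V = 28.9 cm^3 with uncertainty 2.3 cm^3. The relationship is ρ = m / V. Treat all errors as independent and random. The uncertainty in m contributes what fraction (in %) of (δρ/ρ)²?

(δρ/ρ)² = (1·δm/m)² + (-1·δV/V)²
  m term: (1×0.0782)² = 0.00612
  V term: (-1×0.0796)² = 0.00633
Total = 0.0125. Share from m = 0.00612/0.0125 = 0.491.

49.1%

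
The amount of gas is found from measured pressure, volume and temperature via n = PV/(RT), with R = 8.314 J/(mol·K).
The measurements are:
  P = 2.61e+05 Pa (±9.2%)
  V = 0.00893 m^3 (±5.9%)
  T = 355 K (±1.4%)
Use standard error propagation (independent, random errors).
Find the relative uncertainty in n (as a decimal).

0.110

For a monomial n ∝ P, V, T^-1, fractional errors add in quadrature:
  (1·δP/P)² = (1×0.0920)² = 0.00846;  (1·δV/V)² = (1×0.0590)² = 0.00348;  (-1·δT/T)² = (-1×0.0140)² = 0.000196
δn/n = √(0.0121) = 0.110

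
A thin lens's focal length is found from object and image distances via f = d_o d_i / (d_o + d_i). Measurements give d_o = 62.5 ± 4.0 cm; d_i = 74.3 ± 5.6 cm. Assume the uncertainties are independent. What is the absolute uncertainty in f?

1.66 cm

∂f/∂d_o = (d_i/(d_o+d_i))² = 0.295;  ∂f/∂d_i = (d_o/(d_o+d_i))² = 0.209
δf = √((∂f/∂d_o · δd_o)² + (∂f/∂d_i · δd_i)²) = √(1.39 + 1.37) = 1.66 cm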